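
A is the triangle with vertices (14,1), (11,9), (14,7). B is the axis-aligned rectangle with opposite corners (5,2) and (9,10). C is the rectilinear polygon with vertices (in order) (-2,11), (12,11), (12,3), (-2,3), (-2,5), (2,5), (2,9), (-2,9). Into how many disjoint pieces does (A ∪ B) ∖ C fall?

2

(A ∪ B) ∖ C splits into 2 disjoint pieces (area 8, area 4).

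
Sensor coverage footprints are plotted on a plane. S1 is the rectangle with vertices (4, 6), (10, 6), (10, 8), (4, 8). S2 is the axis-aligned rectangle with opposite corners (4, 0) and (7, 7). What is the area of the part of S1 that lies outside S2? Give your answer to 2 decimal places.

9.00

|S1∩S2|: x∈[4,7], y∈[6,7] → 3·1 = 3.
|S1| = 12.
|S1 ∖ S2| = |S1| − |S1∩S2| = 12 − 3 = 9.00.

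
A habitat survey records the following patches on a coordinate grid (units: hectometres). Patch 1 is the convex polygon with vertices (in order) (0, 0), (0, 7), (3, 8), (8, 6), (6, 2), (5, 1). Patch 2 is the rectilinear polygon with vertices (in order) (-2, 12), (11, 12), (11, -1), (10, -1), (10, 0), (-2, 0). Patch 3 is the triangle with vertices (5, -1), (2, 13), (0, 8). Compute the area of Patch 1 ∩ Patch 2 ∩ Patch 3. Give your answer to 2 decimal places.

The intersection is the polygon with vertices (3,8), (3.078,7.969), (4.589,0.918), (4,0.8), (0.469,7.156).
By the shoelace formula its area is 11.97.

11.97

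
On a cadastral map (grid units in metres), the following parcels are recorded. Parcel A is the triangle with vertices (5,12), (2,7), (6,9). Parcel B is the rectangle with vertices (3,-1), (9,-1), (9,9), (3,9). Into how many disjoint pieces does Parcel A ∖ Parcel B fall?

Parcel A ∖ Parcel B splits into 2 disjoint pieces (area 4.2, area 0.5833).

2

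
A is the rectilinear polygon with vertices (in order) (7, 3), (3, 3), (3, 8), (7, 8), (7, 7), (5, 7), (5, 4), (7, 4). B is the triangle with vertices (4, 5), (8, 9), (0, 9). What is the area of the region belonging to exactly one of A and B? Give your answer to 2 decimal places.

|A| = 14, |B| = 16, |A∩B| = 6.5.
|A △ B| = |A| + |B| − 2·|A∩B| = 14 + 16 − 13 = 17.00.

17.00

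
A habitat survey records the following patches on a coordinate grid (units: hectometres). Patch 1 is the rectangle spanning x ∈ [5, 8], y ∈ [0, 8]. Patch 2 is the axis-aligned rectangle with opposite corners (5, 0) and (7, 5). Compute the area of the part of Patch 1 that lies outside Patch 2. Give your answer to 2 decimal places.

14.00

|Patch 1∩Patch 2|: x∈[5,7], y∈[0,5] → 2·5 = 10.
|Patch 1| = 24.
|Patch 1 ∖ Patch 2| = |Patch 1| − |Patch 1∩Patch 2| = 24 − 10 = 14.00.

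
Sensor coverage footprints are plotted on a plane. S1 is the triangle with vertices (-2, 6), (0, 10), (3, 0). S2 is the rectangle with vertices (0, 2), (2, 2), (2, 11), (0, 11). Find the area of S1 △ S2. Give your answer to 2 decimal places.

|S1| = 16, |S2| = 18, |S1∩S2| = 8.2667.
|S1 △ S2| = |S1| + |S2| − 2·|S1∩S2| = 16 + 18 − 16.5333 = 17.47.

17.47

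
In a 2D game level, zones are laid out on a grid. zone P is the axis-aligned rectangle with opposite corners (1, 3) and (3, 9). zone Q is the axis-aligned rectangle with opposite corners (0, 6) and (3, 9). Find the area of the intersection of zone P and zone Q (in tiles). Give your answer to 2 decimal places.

6.00

|zone P∩zone Q|: x∈[1,3], y∈[6,9] → 2·3 = 6.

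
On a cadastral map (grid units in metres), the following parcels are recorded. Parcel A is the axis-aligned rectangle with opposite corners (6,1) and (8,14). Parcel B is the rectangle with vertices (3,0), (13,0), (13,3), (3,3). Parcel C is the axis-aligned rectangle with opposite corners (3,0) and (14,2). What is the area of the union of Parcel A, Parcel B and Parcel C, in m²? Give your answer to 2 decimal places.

54.00

By inclusion–exclusion:
Individual areas: |Parcel A| = 26, |Parcel B| = 30, |Parcel C| = 22.
|Parcel A∩Parcel B|: x∈[6,8], y∈[1,3] → 2·2 = 4.
|Parcel A∩Parcel C|: x∈[6,8], y∈[1,2] → 2·1 = 2.
|Parcel B∩Parcel C|: x∈[3,13], y∈[0,2] → 10·2 = 20.
|Parcel A∩Parcel B∩Parcel C| = 2.
|Parcel A ∪ Parcel B ∪ Parcel C| = 78 − 26 + 2 = 54.00.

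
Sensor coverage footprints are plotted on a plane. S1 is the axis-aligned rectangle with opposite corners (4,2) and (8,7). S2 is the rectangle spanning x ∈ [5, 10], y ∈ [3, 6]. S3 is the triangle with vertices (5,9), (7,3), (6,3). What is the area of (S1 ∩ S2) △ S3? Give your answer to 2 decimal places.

7.50

|S1 ∩ S2| = 9.
|(S1 ∩ S2) ∩ S3| = 2.25.
|(S1 ∩ S2) △ S3| = 9 + 3 − 4.5 = 7.50.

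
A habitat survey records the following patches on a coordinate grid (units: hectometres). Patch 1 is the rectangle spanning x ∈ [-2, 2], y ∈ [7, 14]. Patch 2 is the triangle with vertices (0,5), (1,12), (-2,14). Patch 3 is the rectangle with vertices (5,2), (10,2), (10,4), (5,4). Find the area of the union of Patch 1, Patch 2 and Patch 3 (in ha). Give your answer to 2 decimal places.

38.73

By inclusion–exclusion:
Individual areas: |Patch 1| = 28, |Patch 2| = 11.5, |Patch 3| = 10.
|Patch 1∩Patch 2| = 10.7698.
|Patch 1∩Patch 3| = 0 (no overlap).
|Patch 2∩Patch 3| = 0.
|Patch 1∩Patch 2∩Patch 3| = 0.
|Patch 1 ∪ Patch 2 ∪ Patch 3| = 49.5 − 10.7698 + 0 = 38.73.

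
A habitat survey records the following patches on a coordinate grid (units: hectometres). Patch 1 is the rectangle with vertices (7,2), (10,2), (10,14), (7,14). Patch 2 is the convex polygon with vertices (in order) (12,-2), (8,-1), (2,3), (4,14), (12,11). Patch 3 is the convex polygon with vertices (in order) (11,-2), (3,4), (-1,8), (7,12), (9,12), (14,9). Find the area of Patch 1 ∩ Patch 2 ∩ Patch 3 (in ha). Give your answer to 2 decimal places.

The intersection is the polygon with vertices (7,2), (7,12), (9,12), (10,11.4), (10,2).
By the shoelace formula its area is 29.70.

29.70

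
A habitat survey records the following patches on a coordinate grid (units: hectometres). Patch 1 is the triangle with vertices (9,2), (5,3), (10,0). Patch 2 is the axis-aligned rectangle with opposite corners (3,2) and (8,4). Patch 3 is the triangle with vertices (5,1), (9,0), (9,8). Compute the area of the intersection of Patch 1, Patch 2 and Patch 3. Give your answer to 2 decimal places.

0.89

The intersection is the polygon with vertices (8,2.25), (8,2), (6.667,2), (5.851,2.489), (6,2.75).
By the shoelace formula its area is 0.89.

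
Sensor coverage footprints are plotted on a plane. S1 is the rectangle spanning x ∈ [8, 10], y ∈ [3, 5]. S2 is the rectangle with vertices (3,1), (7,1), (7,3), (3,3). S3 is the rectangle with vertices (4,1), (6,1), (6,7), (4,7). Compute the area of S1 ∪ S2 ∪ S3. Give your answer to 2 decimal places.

By inclusion–exclusion:
Individual areas: |S1| = 4, |S2| = 8, |S3| = 12.
|S1∩S2| = 0 (no overlap).
|S1∩S3| = 0 (no overlap).
|S2∩S3|: x∈[4,6], y∈[1,3] → 2·2 = 4.
|S1∩S2∩S3| = 0.
|S1 ∪ S2 ∪ S3| = 24 − 4 + 0 = 20.00.

20.00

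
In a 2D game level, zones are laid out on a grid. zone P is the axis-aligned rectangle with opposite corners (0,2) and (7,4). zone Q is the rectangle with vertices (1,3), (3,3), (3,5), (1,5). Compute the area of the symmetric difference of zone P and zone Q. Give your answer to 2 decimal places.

|zone P∩zone Q|: x∈[1,3], y∈[3,4] → 2·1 = 2.
|zone P △ zone Q| = |zone P| + |zone Q| − 2·|zone P∩zone Q| = 14 + 4 − 4 = 14.00.

14.00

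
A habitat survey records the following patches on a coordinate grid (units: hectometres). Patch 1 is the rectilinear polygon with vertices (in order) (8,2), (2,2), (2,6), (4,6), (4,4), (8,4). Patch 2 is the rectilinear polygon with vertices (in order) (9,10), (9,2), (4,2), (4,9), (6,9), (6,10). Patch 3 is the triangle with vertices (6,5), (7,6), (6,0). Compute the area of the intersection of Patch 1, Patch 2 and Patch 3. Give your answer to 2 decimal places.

The intersection is the polygon with vertices (6.667,4), (6.333,2), (6,2), (6,4).
By the shoelace formula its area is 1.00.

1.00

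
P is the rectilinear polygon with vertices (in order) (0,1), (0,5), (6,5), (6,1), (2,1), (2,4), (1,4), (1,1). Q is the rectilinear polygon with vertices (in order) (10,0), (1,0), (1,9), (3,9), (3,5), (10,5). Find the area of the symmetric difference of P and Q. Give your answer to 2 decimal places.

40.00

|P| = 21, |Q| = 53, |P∩Q| = 17.
|P △ Q| = |P| + |Q| − 2·|P∩Q| = 21 + 53 − 34 = 40.00.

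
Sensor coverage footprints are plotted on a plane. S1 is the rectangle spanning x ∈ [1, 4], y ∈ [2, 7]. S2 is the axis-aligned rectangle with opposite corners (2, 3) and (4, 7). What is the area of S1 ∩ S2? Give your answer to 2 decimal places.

|S1∩S2|: x∈[2,4], y∈[3,7] → 2·4 = 8.

8.00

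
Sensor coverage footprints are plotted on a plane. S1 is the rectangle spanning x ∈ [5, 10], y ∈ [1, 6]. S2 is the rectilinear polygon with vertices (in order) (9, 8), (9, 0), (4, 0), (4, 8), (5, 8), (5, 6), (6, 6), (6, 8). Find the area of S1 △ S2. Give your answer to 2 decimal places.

23.00

|S1| = 25, |S2| = 38, |S1∩S2| = 20.
|S1 △ S2| = |S1| + |S2| − 2·|S1∩S2| = 25 + 38 − 40 = 23.00.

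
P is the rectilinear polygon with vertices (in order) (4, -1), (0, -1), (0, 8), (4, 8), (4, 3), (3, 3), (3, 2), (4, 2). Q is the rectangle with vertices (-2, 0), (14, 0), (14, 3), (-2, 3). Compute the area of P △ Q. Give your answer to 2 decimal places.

61.00

|P| = 35, |Q| = 48, |P∩Q| = 11.
|P △ Q| = |P| + |Q| − 2·|P∩Q| = 35 + 48 − 22 = 61.00.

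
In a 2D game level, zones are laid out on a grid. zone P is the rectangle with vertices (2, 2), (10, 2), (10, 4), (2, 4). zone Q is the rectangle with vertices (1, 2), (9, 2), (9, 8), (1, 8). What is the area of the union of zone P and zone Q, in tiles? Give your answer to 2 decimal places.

50.00

By inclusion–exclusion:
Individual areas: |zone P| = 16, |zone Q| = 48.
|zone P∩zone Q|: x∈[2,9], y∈[2,4] → 7·2 = 14.
|zone P ∪ zone Q| = 64 − 14 = 50.00.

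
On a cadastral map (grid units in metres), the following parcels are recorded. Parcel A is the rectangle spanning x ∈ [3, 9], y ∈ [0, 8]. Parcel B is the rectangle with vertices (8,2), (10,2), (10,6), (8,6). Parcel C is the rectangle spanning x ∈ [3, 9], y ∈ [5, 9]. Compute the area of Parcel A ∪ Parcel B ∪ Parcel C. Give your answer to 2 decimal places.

By inclusion–exclusion:
Individual areas: |Parcel A| = 48, |Parcel B| = 8, |Parcel C| = 24.
|Parcel A∩Parcel B|: x∈[8,9], y∈[2,6] → 1·4 = 4.
|Parcel A∩Parcel C|: x∈[3,9], y∈[5,8] → 6·3 = 18.
|Parcel B∩Parcel C|: x∈[8,9], y∈[5,6] → 1·1 = 1.
|Parcel A∩Parcel B∩Parcel C| = 1.
|Parcel A ∪ Parcel B ∪ Parcel C| = 80 − 23 + 1 = 58.00.

58.00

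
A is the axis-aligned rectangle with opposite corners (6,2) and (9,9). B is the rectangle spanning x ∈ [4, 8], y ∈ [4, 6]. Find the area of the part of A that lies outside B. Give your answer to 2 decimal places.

17.00

|A∩B|: x∈[6,8], y∈[4,6] → 2·2 = 4.
|A| = 21.
|A ∖ B| = |A| − |A∩B| = 21 − 4 = 17.00.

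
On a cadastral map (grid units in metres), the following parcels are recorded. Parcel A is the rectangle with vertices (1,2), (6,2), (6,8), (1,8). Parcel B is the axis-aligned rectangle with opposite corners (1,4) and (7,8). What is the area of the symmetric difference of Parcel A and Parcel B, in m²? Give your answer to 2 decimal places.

|Parcel A∩Parcel B|: x∈[1,6], y∈[4,8] → 5·4 = 20.
|Parcel A △ Parcel B| = |Parcel A| + |Parcel B| − 2·|Parcel A∩Parcel B| = 30 + 24 − 40 = 14.00.

14.00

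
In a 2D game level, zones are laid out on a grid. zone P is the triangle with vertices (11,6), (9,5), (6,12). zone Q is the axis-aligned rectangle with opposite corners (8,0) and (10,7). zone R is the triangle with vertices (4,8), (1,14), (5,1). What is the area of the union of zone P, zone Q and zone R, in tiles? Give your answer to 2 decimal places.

27.39

By inclusion–exclusion:
Individual areas: |zone P| = 8.5, |zone Q| = 14, |zone R| = 7.5.
|zone P∩zone Q| = 2.6071.
|zone P∩zone R| = 0.
|zone Q∩zone R| = 0.
|zone P∩zone Q∩zone R| = 0.
|zone P ∪ zone Q ∪ zone R| = 30 − 2.6071 + 0 = 27.39.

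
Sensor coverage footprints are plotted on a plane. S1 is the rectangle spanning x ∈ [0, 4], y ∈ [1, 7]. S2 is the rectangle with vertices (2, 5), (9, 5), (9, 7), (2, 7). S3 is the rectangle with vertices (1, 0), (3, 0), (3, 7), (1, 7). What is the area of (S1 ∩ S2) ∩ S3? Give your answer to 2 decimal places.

The region (S1 ∩ S2) ∩ S3 is the polygon with vertices (2,5), (2,7), (3,7), (3,5).
By the shoelace formula its area is 2.00.

2.00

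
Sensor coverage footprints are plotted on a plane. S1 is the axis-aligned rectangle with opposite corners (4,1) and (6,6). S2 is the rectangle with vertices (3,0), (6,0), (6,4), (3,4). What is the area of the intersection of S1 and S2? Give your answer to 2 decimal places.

|S1∩S2|: x∈[4,6], y∈[1,4] → 2·3 = 6.

6.00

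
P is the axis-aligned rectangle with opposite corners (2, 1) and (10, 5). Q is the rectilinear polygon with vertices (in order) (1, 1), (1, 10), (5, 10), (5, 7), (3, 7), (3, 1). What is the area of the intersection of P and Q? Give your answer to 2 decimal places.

The intersection is the polygon with vertices (2,5), (3,5), (3,1), (2,1).
By the shoelace formula its area is 4.00.

4.00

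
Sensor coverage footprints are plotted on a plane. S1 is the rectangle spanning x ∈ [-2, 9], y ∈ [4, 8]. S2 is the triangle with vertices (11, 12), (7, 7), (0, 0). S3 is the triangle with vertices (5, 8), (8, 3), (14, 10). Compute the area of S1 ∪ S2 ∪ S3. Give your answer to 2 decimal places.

By inclusion–exclusion:
Individual areas: |S1| = 44, |S2| = 3.5, |S3| = 25.5.
|S1∩S2| = 1.9.
|S1∩S3| = 11.1881.
|S2∩S3| = 1.2174.
|S1∩S2∩S3| = 0.9176.
|S1 ∪ S2 ∪ S3| = 73 − 14.3055 + 0.9176 = 59.61.

59.61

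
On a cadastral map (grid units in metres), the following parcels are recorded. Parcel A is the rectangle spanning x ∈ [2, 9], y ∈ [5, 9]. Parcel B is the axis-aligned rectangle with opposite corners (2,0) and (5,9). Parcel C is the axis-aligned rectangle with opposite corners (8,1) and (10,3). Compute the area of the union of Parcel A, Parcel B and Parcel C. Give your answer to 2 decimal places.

47.00

By inclusion–exclusion:
Individual areas: |Parcel A| = 28, |Parcel B| = 27, |Parcel C| = 4.
|Parcel A∩Parcel B|: x∈[2,5], y∈[5,9] → 3·4 = 12.
|Parcel A∩Parcel C| = 0 (no overlap).
|Parcel B∩Parcel C| = 0 (no overlap).
|Parcel A∩Parcel B∩Parcel C| = 0.
|Parcel A ∪ Parcel B ∪ Parcel C| = 59 − 12 + 0 = 47.00.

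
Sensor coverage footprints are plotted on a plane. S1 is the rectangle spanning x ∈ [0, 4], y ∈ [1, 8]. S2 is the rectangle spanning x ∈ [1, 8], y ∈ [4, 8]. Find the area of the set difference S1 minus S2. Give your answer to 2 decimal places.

16.00

|S1∩S2|: x∈[1,4], y∈[4,8] → 3·4 = 12.
|S1| = 28.
|S1 ∖ S2| = |S1| − |S1∩S2| = 28 − 12 = 16.00.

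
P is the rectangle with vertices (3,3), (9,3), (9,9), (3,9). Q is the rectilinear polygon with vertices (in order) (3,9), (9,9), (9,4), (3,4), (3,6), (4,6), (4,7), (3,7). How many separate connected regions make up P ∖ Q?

2

P ∖ Q splits into 2 disjoint pieces (area 6, area 1).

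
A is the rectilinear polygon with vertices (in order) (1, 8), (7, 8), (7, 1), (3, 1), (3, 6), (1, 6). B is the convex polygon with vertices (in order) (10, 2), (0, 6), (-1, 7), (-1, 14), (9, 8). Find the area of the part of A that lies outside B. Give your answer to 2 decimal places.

|A| = 32, |A∩B| = 20.
|A ∖ B| = |A| − |A∩B| = 32 − 20 = 12.00.

12.00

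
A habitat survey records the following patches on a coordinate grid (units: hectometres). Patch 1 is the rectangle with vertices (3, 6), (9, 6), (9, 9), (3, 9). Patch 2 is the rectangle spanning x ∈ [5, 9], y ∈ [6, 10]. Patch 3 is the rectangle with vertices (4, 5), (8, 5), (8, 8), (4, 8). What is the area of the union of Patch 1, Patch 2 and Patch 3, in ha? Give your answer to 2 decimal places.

26.00

By inclusion–exclusion:
Individual areas: |Patch 1| = 18, |Patch 2| = 16, |Patch 3| = 12.
|Patch 1∩Patch 2|: x∈[5,9], y∈[6,9] → 4·3 = 12.
|Patch 1∩Patch 3|: x∈[4,8], y∈[6,8] → 4·2 = 8.
|Patch 2∩Patch 3|: x∈[5,8], y∈[6,8] → 3·2 = 6.
|Patch 1∩Patch 2∩Patch 3| = 6.
|Patch 1 ∪ Patch 2 ∪ Patch 3| = 46 − 26 + 6 = 26.00.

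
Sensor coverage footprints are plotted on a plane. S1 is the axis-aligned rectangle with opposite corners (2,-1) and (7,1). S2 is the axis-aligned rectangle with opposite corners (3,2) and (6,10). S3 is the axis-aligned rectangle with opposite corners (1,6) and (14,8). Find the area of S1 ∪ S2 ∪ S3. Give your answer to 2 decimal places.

By inclusion–exclusion:
Individual areas: |S1| = 10, |S2| = 24, |S3| = 26.
|S1∩S2| = 0 (no overlap).
|S1∩S3| = 0 (no overlap).
|S2∩S3|: x∈[3,6], y∈[6,8] → 3·2 = 6.
|S1∩S2∩S3| = 0.
|S1 ∪ S2 ∪ S3| = 60 − 6 + 0 = 54.00.

54.00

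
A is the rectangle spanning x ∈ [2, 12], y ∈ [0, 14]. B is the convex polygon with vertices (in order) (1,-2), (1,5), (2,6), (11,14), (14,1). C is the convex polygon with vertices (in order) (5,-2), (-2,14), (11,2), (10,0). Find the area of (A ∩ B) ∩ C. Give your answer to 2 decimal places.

44.09

The region (A ∩ B) ∩ C is the polygon with vertices (9.667,0), (4.125,0), (2,4.857), (2,6), (4.377,8.113), (11,2), (10.043,0.087).
By the shoelace formula its area is 44.09.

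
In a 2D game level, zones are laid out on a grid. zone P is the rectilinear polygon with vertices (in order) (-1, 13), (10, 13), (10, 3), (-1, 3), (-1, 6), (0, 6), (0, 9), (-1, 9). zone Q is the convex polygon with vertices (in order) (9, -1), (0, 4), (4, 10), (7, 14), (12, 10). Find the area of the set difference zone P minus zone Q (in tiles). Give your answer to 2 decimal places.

36.50

|zone P| = 107, |zone P∩zone Q| = 70.5.
|zone P ∖ zone Q| = |zone P| − |zone P∩zone Q| = 107 − 70.5 = 36.50.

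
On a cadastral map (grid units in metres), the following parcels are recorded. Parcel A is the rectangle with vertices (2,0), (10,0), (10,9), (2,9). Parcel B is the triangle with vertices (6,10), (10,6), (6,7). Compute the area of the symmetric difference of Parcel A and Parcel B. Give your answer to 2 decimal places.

|Parcel A| = 72, |Parcel B| = 6, |Parcel A∩Parcel B| = 5.5.
|Parcel A △ Parcel B| = |Parcel A| + |Parcel B| − 2·|Parcel A∩Parcel B| = 72 + 6 − 11 = 67.00.

67.00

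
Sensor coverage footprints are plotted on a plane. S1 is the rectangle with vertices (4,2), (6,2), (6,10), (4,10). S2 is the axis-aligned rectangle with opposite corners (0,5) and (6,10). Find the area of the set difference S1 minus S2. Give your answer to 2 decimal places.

6.00

|S1∩S2|: x∈[4,6], y∈[5,10] → 2·5 = 10.
|S1| = 16.
|S1 ∖ S2| = |S1| − |S1∩S2| = 16 − 10 = 6.00.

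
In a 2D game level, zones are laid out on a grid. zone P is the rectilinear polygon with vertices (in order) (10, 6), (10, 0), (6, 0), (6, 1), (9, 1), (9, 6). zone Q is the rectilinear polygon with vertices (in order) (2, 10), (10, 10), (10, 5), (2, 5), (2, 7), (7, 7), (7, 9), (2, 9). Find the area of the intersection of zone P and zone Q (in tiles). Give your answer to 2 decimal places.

The intersection is the polygon with vertices (10,5), (9,5), (9,6), (10,6).
By the shoelace formula its area is 1.00.

1.00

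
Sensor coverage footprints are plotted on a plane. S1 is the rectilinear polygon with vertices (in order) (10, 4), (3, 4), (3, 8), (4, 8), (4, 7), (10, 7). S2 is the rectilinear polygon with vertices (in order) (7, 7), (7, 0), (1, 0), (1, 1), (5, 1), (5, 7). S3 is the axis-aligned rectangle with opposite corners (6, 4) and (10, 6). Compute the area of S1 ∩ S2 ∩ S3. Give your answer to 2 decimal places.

The intersection is the polygon with vertices (7,4), (6,4), (6,6), (7,6).
By the shoelace formula its area is 2.00.

2.00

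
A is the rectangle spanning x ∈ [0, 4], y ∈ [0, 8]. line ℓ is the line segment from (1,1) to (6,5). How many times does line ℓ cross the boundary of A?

The segment meets the boundary at (4,3.4).

1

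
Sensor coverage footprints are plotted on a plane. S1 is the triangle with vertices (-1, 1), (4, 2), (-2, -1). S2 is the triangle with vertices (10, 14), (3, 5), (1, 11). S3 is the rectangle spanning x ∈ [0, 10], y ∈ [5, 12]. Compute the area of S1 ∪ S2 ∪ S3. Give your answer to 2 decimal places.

78.94

By inclusion–exclusion:
Individual areas: |S1| = 4.5, |S2| = 30, |S3| = 70.
|S1∩S2| = 0.
|S1∩S3| = 0.
|S2∩S3| = 25.5556.
|S1∩S2∩S3| = 0.
|S1 ∪ S2 ∪ S3| = 104.5 − 25.5556 + 0 = 78.94.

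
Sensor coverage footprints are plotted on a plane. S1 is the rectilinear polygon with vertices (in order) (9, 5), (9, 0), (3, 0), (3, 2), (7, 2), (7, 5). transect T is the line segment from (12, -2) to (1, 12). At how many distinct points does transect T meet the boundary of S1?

2

The segment meets the boundary at (7,4.364), (9,1.818).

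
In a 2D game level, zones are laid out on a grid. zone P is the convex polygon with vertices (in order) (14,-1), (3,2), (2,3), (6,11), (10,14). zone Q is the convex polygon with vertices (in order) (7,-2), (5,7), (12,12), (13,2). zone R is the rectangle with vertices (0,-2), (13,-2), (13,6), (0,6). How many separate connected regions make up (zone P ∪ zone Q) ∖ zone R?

2

(zone P ∪ zone Q) ∖ zone R splits into 2 disjoint pieces (area 45.938, area 1.7386).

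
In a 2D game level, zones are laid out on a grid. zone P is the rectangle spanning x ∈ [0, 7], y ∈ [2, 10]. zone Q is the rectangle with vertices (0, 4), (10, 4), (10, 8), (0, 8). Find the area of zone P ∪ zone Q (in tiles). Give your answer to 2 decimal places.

By inclusion–exclusion:
Individual areas: |zone P| = 56, |zone Q| = 40.
|zone P∩zone Q|: x∈[0,7], y∈[4,8] → 7·4 = 28.
|zone P ∪ zone Q| = 96 − 28 = 68.00.

68.00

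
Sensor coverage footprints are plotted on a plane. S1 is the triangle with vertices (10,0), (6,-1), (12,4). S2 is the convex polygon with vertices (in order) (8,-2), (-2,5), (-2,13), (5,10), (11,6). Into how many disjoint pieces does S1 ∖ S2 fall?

2

S1 ∖ S2 splits into 2 disjoint pieces (area 4.3595, area 0.032).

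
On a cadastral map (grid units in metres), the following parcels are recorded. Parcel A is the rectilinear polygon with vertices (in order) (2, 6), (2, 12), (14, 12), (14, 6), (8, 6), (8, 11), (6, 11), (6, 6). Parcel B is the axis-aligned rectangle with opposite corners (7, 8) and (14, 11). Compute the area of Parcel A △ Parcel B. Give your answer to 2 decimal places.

47.00

|Parcel A| = 62, |Parcel B| = 21, |Parcel A∩Parcel B| = 18.
|Parcel A △ Parcel B| = |Parcel A| + |Parcel B| − 2·|Parcel A∩Parcel B| = 62 + 21 − 36 = 47.00.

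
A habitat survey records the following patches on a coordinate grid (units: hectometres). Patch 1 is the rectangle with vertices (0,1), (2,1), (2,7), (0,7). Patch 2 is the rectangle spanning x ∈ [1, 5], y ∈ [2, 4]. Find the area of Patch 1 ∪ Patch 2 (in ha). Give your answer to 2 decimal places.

By inclusion–exclusion:
Individual areas: |Patch 1| = 12, |Patch 2| = 8.
|Patch 1∩Patch 2|: x∈[1,2], y∈[2,4] → 1·2 = 2.
|Patch 1 ∪ Patch 2| = 20 − 2 = 18.00.

18.00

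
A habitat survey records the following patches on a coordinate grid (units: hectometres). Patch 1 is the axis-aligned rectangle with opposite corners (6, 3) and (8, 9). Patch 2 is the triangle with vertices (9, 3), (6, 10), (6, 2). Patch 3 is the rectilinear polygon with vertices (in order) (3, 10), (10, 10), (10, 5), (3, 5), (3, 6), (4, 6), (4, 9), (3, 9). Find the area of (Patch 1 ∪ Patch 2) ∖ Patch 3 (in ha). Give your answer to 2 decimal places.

|Patch 1 ∪ Patch 2| = 14.881.
|(Patch 1 ∪ Patch 2) ∩ Patch 3| = 8.2381.
|(Patch 1 ∪ Patch 2) ∖ Patch 3| = 14.881 − 8.2381 = 6.64.

6.64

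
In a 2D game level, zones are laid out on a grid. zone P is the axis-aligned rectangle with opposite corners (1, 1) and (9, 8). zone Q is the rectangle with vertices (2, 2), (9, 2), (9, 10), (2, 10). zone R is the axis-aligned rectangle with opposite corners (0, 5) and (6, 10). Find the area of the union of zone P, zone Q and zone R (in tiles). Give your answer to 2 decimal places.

77.00

By inclusion–exclusion:
Individual areas: |zone P| = 56, |zone Q| = 56, |zone R| = 30.
|zone P∩zone Q|: x∈[2,9], y∈[2,8] → 7·6 = 42.
|zone P∩zone R|: x∈[1,6], y∈[5,8] → 5·3 = 15.
|zone Q∩zone R|: x∈[2,6], y∈[5,10] → 4·5 = 20.
|zone P∩zone Q∩zone R| = 12.
|zone P ∪ zone Q ∪ zone R| = 142 − 77 + 12 = 77.00.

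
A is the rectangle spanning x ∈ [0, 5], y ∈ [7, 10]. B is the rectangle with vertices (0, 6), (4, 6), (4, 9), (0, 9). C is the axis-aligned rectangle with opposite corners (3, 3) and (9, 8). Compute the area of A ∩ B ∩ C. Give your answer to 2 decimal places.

1.00

The intersection is the polygon with vertices (4,7), (3,7), (3,8), (4,8).
By the shoelace formula its area is 1.00.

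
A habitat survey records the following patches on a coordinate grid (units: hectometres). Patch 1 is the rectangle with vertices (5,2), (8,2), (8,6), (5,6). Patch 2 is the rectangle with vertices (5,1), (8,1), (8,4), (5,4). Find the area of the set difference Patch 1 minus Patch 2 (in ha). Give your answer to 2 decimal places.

|Patch 1∩Patch 2|: x∈[5,8], y∈[2,4] → 3·2 = 6.
|Patch 1| = 12.
|Patch 1 ∖ Patch 2| = |Patch 1| − |Patch 1∩Patch 2| = 12 − 6 = 6.00.

6.00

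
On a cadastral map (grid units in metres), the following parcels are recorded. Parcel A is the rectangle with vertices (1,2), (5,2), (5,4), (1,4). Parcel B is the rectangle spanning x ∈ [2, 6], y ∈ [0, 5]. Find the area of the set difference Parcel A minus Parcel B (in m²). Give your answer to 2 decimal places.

2.00

|Parcel A∩Parcel B|: x∈[2,5], y∈[2,4] → 3·2 = 6.
|Parcel A| = 8.
|Parcel A ∖ Parcel B| = |Parcel A| − |Parcel A∩Parcel B| = 8 − 6 = 2.00.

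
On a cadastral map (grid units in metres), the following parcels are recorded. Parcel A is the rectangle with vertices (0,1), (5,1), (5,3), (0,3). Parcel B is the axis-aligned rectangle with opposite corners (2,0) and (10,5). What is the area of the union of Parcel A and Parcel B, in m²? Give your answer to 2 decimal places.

44.00

By inclusion–exclusion:
Individual areas: |Parcel A| = 10, |Parcel B| = 40.
|Parcel A∩Parcel B|: x∈[2,5], y∈[1,3] → 3·2 = 6.
|Parcel A ∪ Parcel B| = 50 − 6 = 44.00.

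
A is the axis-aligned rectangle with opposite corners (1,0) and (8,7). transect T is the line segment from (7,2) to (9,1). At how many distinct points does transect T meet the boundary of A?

The segment meets the boundary at (8,1.5).

1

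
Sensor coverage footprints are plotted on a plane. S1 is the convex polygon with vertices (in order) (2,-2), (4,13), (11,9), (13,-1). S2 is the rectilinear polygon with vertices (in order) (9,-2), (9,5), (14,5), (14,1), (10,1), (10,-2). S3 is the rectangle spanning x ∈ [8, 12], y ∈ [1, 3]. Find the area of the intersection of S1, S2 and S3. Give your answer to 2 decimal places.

6.00

The intersection is the polygon with vertices (10,1), (9,1), (9,3), (12,3), (12,1).
By the shoelace formula its area is 6.00.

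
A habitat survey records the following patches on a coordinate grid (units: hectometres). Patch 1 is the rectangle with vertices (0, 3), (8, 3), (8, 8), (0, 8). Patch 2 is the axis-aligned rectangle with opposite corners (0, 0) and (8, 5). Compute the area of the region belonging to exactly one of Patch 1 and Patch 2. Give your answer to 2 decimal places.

|Patch 1∩Patch 2|: x∈[0,8], y∈[3,5] → 8·2 = 16.
|Patch 1 △ Patch 2| = |Patch 1| + |Patch 2| − 2·|Patch 1∩Patch 2| = 40 + 40 − 32 = 48.00.

48.00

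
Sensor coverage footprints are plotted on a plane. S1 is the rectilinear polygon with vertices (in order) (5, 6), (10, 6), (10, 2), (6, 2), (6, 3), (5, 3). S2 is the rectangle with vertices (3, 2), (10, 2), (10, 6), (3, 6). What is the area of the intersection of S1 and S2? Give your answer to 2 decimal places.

19.00

The intersection is the polygon with vertices (10,6), (10,2), (6,2), (6,3), (5,3), (5,6).
By the shoelace formula its area is 19.00.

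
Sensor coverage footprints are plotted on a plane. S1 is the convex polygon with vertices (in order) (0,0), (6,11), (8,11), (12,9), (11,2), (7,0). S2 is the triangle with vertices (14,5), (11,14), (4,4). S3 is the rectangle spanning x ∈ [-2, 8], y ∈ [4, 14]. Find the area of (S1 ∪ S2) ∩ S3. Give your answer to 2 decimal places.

The region (S1 ∪ S2) ∩ S3 is the polygon with vertices (8,11), (8,4), (2.182,4), (6,11).
By the shoelace formula its area is 27.36.

27.36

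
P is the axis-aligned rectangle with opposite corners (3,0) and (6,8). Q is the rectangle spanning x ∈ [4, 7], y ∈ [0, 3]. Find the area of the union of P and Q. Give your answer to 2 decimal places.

By inclusion–exclusion:
Individual areas: |P| = 24, |Q| = 9.
|P∩Q|: x∈[4,6], y∈[0,3] → 2·3 = 6.
|P ∪ Q| = 33 − 6 = 27.00.

27.00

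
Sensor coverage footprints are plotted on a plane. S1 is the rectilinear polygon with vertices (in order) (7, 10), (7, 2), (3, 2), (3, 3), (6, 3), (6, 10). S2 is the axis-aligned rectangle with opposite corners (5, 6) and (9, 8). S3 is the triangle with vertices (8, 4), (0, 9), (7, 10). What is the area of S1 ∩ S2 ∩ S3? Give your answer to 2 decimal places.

2.00

The intersection is the polygon with vertices (6,6), (6,8), (7,8), (7,6).
By the shoelace formula its area is 2.00.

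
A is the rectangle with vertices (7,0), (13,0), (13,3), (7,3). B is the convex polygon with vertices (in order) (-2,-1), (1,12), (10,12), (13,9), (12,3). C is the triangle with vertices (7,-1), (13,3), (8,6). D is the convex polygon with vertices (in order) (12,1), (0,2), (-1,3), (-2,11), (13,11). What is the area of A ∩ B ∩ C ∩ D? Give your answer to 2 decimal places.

The intersection is the polygon with vertices (7.383,1.681), (7.571,3), (12,3).
By the shoelace formula its area is 2.92.

2.92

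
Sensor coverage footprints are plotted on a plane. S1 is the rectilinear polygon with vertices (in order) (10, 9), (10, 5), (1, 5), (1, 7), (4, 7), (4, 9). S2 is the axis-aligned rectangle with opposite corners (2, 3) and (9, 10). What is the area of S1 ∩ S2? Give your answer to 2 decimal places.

24.00

The intersection is the polygon with vertices (2,5), (2,7), (4,7), (4,9), (9,9), (9,5).
By the shoelace formula its area is 24.00.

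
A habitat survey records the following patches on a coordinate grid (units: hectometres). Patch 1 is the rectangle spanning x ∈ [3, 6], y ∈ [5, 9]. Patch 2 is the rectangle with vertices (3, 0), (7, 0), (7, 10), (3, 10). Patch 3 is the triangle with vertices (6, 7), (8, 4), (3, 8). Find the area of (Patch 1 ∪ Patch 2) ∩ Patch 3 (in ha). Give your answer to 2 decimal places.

3.15

The region (Patch 1 ∪ Patch 2) ∩ Patch 3 is the polygon with vertices (7,4.8), (3,8), (6,7), (7,5.5).
By the shoelace formula its area is 3.15.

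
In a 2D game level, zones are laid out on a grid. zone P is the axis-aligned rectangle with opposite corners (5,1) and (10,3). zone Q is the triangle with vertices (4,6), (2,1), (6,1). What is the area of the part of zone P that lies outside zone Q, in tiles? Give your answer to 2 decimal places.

8.80

|zone P| = 10, |zone P∩zone Q| = 1.2.
|zone P ∖ zone Q| = |zone P| − |zone P∩zone Q| = 10 − 1.2 = 8.80.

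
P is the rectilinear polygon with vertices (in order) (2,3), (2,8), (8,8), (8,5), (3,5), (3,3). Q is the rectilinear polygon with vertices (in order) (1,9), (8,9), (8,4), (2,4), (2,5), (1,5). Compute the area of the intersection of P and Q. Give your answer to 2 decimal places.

19.00

The intersection is the polygon with vertices (2,5), (2,8), (8,8), (8,5), (3,5), (3,4), (2,4).
By the shoelace formula its area is 19.00.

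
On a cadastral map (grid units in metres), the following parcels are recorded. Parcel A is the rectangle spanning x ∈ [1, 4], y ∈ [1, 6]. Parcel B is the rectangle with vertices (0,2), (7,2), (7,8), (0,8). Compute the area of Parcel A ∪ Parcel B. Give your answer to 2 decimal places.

By inclusion–exclusion:
Individual areas: |Parcel A| = 15, |Parcel B| = 42.
|Parcel A∩Parcel B|: x∈[1,4], y∈[2,6] → 3·4 = 12.
|Parcel A ∪ Parcel B| = 57 − 12 = 45.00.

45.00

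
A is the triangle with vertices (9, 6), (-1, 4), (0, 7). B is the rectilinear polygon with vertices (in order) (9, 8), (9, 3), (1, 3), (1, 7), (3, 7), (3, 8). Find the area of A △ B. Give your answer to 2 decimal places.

|A| = 14, |B| = 38, |A∩B| = 9.9556.
|A △ B| = |A| + |B| − 2·|A∩B| = 14 + 38 − 19.9111 = 32.09.

32.09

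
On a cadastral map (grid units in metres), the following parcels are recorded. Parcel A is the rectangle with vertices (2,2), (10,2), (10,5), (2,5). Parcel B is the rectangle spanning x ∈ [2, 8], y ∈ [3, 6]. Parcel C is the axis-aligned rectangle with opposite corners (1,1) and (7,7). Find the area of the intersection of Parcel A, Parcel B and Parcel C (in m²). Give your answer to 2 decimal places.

The intersection is the polygon with vertices (2,3), (2,5), (7,5), (7,3).
By the shoelace formula its area is 10.00.

10.00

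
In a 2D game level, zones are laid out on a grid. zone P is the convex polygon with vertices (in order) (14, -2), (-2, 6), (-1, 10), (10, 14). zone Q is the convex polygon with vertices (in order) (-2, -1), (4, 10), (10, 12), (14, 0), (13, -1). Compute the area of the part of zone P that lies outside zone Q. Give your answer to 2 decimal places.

39.60

|zone P| = 132, |zone P∩zone Q| = 92.4.
|zone P ∖ zone Q| = |zone P| − |zone P∩zone Q| = 132 − 92.4 = 39.60.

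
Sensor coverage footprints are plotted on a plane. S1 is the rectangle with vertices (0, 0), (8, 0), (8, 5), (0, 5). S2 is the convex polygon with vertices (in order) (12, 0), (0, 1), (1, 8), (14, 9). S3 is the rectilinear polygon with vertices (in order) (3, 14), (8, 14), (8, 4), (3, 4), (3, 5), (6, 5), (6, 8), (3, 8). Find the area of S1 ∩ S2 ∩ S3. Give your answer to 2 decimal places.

5.00

The intersection is the polygon with vertices (8,4), (3,4), (3,5), (6,5), (8,5).
By the shoelace formula its area is 5.00.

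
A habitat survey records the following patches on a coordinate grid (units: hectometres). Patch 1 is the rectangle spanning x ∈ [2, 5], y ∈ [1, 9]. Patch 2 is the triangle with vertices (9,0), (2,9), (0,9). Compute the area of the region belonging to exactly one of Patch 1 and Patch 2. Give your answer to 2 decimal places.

23.57

|Patch 1| = 24, |Patch 2| = 9, |Patch 1∩Patch 2| = 4.7143.
|Patch 1 △ Patch 2| = |Patch 1| + |Patch 2| − 2·|Patch 1∩Patch 2| = 24 + 9 − 9.4286 = 23.57.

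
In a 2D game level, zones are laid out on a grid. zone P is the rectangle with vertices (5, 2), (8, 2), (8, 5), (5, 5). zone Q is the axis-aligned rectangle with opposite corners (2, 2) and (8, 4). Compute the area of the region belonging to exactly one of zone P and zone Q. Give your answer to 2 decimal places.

|zone P∩zone Q|: x∈[5,8], y∈[2,4] → 3·2 = 6.
|zone P △ zone Q| = |zone P| + |zone Q| − 2·|zone P∩zone Q| = 9 + 12 − 12 = 9.00.

9.00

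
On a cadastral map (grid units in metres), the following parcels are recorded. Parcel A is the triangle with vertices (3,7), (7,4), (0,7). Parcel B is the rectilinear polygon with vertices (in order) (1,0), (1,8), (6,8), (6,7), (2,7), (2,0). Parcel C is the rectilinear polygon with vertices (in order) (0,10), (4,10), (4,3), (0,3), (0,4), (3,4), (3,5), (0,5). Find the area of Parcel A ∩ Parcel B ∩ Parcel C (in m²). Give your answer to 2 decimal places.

0.64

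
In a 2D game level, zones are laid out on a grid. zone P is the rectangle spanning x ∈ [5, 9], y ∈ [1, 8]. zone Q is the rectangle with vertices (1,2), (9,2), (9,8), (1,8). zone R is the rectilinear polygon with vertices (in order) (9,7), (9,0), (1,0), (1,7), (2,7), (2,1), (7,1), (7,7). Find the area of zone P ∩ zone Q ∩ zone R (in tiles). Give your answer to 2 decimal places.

The intersection is the polygon with vertices (7,2), (7,7), (9,7), (9,2).
By the shoelace formula its area is 10.00.

10.00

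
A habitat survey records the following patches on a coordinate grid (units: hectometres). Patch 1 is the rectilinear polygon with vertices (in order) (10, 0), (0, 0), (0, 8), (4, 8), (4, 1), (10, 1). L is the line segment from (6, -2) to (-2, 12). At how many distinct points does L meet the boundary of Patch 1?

The segment meets the boundary at (0.286,8), (4,1.5), (4.286,1), (4.857,0).

4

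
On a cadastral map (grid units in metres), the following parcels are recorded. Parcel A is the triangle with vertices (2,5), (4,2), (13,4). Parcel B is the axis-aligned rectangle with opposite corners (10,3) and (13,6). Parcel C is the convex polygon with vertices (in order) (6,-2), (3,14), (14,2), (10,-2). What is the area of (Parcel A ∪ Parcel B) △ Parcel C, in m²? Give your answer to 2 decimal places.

|Parcel A ∪ Parcel B| = 23.0909.
|(Parcel A ∪ Parcel B) ∩ Parcel C| = 13.8065.
|(Parcel A ∪ Parcel B) △ Parcel C| = 23.0909 + 78 − 27.6131 = 73.48.

73.48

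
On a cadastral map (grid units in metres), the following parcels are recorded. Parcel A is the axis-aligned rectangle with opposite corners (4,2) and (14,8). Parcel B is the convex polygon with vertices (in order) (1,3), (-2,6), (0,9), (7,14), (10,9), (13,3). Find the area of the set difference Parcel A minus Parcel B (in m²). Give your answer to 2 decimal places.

21.25

|Parcel A| = 60, |Parcel A∩Parcel B| = 38.75.
|Parcel A ∖ Parcel B| = |Parcel A| − |Parcel A∩Parcel B| = 60 − 38.75 = 21.25.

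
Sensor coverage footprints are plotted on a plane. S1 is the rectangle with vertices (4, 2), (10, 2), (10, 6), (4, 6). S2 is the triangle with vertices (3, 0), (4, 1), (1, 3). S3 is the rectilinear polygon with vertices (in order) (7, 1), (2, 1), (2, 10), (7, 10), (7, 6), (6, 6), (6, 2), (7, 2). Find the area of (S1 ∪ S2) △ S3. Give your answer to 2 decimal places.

|S1 ∪ S2| = 26.5.
|(S1 ∪ S2) ∩ S3| = 9.25.
|(S1 ∪ S2) △ S3| = 26.5 + 41 − 18.5 = 49.00.

49.00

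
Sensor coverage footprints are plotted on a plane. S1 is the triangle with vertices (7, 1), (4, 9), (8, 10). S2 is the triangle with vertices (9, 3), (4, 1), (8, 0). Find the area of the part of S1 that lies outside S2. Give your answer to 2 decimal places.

|S1| = 17.5, |S1∩S2| = 0.3185.
|S1 ∖ S2| = |S1| − |S1∩S2| = 17.5 − 0.3185 = 17.18.

17.18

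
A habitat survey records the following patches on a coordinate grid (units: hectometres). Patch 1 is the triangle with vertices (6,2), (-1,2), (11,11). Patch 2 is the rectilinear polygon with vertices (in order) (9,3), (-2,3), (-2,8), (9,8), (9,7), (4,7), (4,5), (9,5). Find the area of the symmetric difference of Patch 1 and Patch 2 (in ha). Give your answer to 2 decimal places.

|Patch 1| = 31.5, |Patch 2| = 45, |Patch 1∩Patch 2| = 13.8861.
|Patch 1 △ Patch 2| = |Patch 1| + |Patch 2| − 2·|Patch 1∩Patch 2| = 31.5 + 45 − 27.7722 = 48.73.

48.73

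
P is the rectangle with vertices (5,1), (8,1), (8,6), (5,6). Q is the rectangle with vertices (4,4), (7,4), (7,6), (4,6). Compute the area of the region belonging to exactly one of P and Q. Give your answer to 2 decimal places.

|P∩Q|: x∈[5,7], y∈[4,6] → 2·2 = 4.
|P △ Q| = |P| + |Q| − 2·|P∩Q| = 15 + 6 − 8 = 13.00.

13.00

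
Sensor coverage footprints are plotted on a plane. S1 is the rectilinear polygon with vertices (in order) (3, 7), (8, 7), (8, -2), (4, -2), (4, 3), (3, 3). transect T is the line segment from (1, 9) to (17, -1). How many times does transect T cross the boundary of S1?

2

The segment meets the boundary at (4.2,7), (8,4.625).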